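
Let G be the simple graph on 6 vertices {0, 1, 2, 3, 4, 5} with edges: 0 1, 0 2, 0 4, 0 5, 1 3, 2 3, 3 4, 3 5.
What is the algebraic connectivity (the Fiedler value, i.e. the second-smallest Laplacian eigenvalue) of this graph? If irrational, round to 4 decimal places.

2

Reading degrees in the order [0, 1, 2, 3, 4, 5] gives [4, 2, 2, 4, 2, 2]; set D = diag(4, 2, 2, 4, 2, 2) and form L = D - A. The smallest Laplacian eigenvalue is always 0. The next one, lambda_2 = 2, measures how hard the graph is to disconnect: larger values mean better connectivity.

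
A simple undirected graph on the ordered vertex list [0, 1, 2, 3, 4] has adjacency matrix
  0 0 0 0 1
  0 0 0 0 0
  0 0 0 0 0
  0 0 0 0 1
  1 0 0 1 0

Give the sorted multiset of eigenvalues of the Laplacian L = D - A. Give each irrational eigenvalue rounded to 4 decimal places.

Each diagonal entry of L is the vertex degree and each off-diagonal entry is -1 where an edge is present, 0 otherwise; in the order [0, 1, 2, 3, 4] the diagonal is [1, 0, 0, 1, 2]. Diagonalising L (or applying a numerical eigensolver to the 5x5 matrix) gives the spectrum above. The 3 zero eigenvalues correspond to the 3 connected components. The eigenvalues sum to 4, which equals trace(L) = 2|E|.

[0, 0, 0, 1, 3]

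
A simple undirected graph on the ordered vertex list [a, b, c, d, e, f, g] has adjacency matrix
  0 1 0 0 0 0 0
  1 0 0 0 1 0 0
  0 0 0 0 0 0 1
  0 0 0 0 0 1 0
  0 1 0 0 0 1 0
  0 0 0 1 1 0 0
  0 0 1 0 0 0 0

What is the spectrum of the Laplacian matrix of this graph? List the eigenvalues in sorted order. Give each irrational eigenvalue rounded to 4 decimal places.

With the vertex order [a, b, c, d, e, f, g], the degrees are [1, 2, 1, 1, 2, 2, 1], giving D = diag(1, 2, 1, 1, 2, 2, 1) and L = D - A. Diagonalising L (or applying a numerical eigensolver to the 7x7 matrix) gives the spectrum above. The 2 zero eigenvalues correspond to the 2 connected components. The largest eigenvalue, 3.6180, is at most the vertex count 7. The eigenvalues sum to 10, which equals trace(L) = 2|E|.

[0, 0, 0.3820, 1.3820, 2, 2.6180, 3.6180]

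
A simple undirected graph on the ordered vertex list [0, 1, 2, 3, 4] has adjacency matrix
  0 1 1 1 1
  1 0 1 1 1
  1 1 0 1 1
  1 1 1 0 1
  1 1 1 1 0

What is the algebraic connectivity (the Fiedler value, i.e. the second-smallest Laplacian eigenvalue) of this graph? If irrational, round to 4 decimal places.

5

Each diagonal entry of L is the vertex degree and each off-diagonal entry is -1 where an edge is present, 0 otherwise; in the order [0, 1, 2, 3, 4] the diagonal is [4, 4, 4, 4, 4]. Computing the eigenvalues of L and sorting gives [0, 5, 5, 5, 5]. The Fiedler value lambda_2 = 5 is strictly positive, so the graph is connected. There is one zero in the spectrum, matching the 1 component. The eigenvalues sum to 20, which equals trace(L) = 2|E|.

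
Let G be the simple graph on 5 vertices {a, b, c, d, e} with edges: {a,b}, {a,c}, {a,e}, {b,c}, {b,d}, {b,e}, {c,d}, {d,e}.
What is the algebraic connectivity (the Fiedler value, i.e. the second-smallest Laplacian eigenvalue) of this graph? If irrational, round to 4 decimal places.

3

Each diagonal entry of L is the vertex degree and each off-diagonal entry is -1 where an edge is present, 0 otherwise; in the order [a, b, c, d, e] the diagonal is [3, 4, 3, 3, 3]. The sorted Laplacian eigenvalues are [0, 3, 3, 5, 5]; the algebraic connectivity is the second entry, 3. The largest eigenvalue, 5, is at most the vertex count 5.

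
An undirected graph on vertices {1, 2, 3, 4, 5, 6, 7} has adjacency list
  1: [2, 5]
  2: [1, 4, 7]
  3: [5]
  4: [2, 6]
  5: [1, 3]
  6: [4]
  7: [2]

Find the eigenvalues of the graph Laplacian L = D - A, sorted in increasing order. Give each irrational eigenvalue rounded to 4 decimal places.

[0, 0.2603, 0.6262, 1.4055, 2.2742, 3.0996, 4.3342]

With the vertex order [1, 2, 3, 4, 5, 6, 7], the degrees are [2, 3, 1, 2, 2, 1, 1], giving D = diag(2, 3, 1, 2, 2, 1, 1) and L = D - A. Diagonalising L (or applying a numerical eigensolver to the 7x7 matrix) gives the spectrum above. The single zero eigenvalue shows the graph is connected.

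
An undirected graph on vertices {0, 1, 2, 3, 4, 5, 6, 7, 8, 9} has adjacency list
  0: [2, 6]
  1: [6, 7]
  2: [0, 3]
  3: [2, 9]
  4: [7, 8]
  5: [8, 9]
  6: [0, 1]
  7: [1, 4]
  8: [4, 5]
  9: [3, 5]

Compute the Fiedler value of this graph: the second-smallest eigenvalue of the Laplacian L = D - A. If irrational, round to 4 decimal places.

0.3820

Reading degrees in the order [0, 1, 2, 3, 4, 5, 6, 7, 8, 9] gives [2, 2, 2, 2, 2, 2, 2, 2, 2, 2]; set D = diag(2, 2, 2, 2, 2, 2, 2, 2, 2, 2) and form L = D - A. The smallest Laplacian eigenvalue is always 0. The next one, lambda_2 = 0.3820, measures how hard the graph is to disconnect: larger values mean better connectivity. By the matrix-tree theorem the graph has (1/10) * product of the nonzero eigenvalues = 10 spanning trees.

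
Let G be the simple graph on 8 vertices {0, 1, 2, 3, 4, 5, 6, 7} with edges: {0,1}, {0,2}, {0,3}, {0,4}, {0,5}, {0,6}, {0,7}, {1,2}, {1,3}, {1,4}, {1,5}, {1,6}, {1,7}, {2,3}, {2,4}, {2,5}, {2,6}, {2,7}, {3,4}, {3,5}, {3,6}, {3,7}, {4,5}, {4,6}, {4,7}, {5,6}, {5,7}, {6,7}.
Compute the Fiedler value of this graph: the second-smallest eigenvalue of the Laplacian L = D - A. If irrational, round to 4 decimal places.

8

With the vertex order [0, 1, 2, 3, 4, 5, 6, 7], the degrees are [7, 7, 7, 7, 7, 7, 7, 7], giving D = diag(7, 7, 7, 7, 7, 7, 7, 7) and L = D - A. Computing the eigenvalues of L and sorting gives [0, 8, 8, 8, 8, 8, 8, 8]. The Fiedler value lambda_2 = 8 is strictly positive, so the graph is connected. There is one zero in the spectrum, matching the 1 component. The largest eigenvalue, 8, is at most the vertex count 8.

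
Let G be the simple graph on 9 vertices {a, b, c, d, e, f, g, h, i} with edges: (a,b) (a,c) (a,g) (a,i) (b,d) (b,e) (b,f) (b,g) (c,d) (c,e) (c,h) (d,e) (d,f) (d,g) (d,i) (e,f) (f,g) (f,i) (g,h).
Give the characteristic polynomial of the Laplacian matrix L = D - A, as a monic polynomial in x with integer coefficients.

x^9 - 38x^8 + 617x^7 - 5580x^6 + 30675x^5 - 104696x^4 + 215993x^3 - 245274x^2 + 116703x

Each diagonal entry of L is the vertex degree and each off-diagonal entry is -1 where an edge is present, 0 otherwise; in the order [a, b, c, d, e, f, g, h, i] the diagonal is [4, 5, 4, 6, 4, 5, 5, 2, 3]. Computing det(xI - L) by cofactor expansion (or equivalently via sum-over-permutations) gives x^9 - 38x^8 + 617x^7 - 5580x^6 + 30675x^5 - 104696x^4 + 215993x^3 - 245274x^2 + 116703x. Since p(0) = det(-L) = 0, x divides p(x). There is one zero in the spectrum, matching the 1 component. The largest eigenvalue, 7.6263, is at most the vertex count 9.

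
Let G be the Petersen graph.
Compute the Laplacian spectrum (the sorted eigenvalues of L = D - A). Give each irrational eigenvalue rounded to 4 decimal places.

[0, 2, 2, 2, 2, 2, 5, 5, 5, 5]

The graph has 10 vertices and degree multiset [3, 3, 3, 3, 3, 3, 3, 3, 3, 3]; D is the diagonal matrix of degrees and L = D - A. L is symmetric positive semidefinite, so every eigenvalue is real and nonnegative. The eigenvalues sum to 30, which equals trace(L) = 2|E|.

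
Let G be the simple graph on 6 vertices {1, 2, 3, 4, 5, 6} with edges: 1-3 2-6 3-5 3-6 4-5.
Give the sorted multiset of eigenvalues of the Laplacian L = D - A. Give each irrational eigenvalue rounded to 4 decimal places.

[0, 0.3820, 0.6972, 2, 2.6180, 4.3028]

With the vertex order [1, 2, 3, 4, 5, 6], the degrees are [1, 1, 3, 1, 2, 2], giving D = diag(1, 1, 3, 1, 2, 2) and L = D - A. The multiplicity of 0 as a Laplacian eigenvalue equals the number of connected components. The single zero eigenvalue shows the graph is connected. The largest eigenvalue, 4.3028, is at most the vertex count 6.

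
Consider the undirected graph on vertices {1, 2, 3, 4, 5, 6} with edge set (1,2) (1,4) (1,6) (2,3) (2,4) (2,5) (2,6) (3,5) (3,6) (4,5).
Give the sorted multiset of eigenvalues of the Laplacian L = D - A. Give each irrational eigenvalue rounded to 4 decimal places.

[0, 2.3820, 2.3820, 4.6180, 4.6180, 6]

With the vertex order [1, 2, 3, 4, 5, 6], the degrees are [3, 5, 3, 3, 3, 3], giving D = diag(3, 5, 3, 3, 3, 3) and L = D - A. Since every row of L sums to 0, the all-ones vector is in the kernel and 0 is an eigenvalue. There is one zero in the spectrum, matching the 1 component.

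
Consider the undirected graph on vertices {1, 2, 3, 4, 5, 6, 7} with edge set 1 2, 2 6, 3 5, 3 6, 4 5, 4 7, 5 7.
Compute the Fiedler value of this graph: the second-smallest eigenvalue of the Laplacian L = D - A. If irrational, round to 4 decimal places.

0.2254

Each diagonal entry of L is the vertex degree and each off-diagonal entry is -1 where an edge is present, 0 otherwise; in the order [1, 2, 3, 4, 5, 6, 7] the diagonal is [1, 2, 2, 2, 3, 2, 2]. Computing the eigenvalues of L and sorting gives [0, 0.2254, 1, 2.1859, 3, 3.3604, 4.2283]. The Fiedler value lambda_2 = 0.2254 is strictly positive, so the graph is connected. The eigenvalues sum to 14, which equals trace(L) = 2|E|.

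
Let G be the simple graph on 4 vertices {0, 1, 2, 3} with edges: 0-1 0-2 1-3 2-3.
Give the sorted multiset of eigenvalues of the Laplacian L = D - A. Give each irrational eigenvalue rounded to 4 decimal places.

[0, 2, 2, 4]

Reading degrees in the order [0, 1, 2, 3] gives [2, 2, 2, 2]; set D = diag(2, 2, 2, 2) and form L = D - A. The multiplicity of 0 as a Laplacian eigenvalue equals the number of connected components. There is one zero in the spectrum, matching the 1 component. The eigenvalues sum to 8, which equals trace(L) = 2|E|.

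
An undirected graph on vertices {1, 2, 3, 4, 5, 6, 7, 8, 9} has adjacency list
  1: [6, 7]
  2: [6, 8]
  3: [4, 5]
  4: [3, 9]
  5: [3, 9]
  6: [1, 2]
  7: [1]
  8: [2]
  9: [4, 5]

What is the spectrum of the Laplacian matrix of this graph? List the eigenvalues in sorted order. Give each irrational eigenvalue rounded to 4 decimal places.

With the vertex order [1, 2, 3, 4, 5, 6, 7, 8, 9], the degrees are [2, 2, 2, 2, 2, 2, 1, 1, 2], giving D = diag(2, 2, 2, 2, 2, 2, 1, 1, 2) and L = D - A. Since every row of L sums to 0, the all-ones vector is in the kernel and 0 is an eigenvalue. The 2 zero eigenvalues correspond to the 2 connected components. The eigenvalues sum to 16, which equals trace(L) = 2|E|. There are 2 zeros in the spectrum, matching the 2 components.

[0, 0, 0.3820, 1.3820, 2, 2, 2.6180, 3.6180, 4]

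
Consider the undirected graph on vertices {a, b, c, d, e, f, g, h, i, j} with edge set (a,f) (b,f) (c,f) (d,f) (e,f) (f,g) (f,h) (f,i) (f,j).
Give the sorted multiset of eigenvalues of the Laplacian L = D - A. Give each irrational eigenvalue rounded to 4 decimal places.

[0, 1, 1, 1, 1, 1, 1, 1, 1, 10]

Each diagonal entry of L is the vertex degree and each off-diagonal entry is -1 where an edge is present, 0 otherwise; in the order [a, b, c, d, e, f, g, h, i, j] the diagonal is [1, 1, 1, 1, 1, 9, 1, 1, 1, 1]. The multiplicity of 0 as a Laplacian eigenvalue equals the number of connected components. The single zero eigenvalue shows the graph is connected. The eigenvalues sum to 18, which equals trace(L) = 2|E|. There is one zero in the spectrum, matching the 1 component.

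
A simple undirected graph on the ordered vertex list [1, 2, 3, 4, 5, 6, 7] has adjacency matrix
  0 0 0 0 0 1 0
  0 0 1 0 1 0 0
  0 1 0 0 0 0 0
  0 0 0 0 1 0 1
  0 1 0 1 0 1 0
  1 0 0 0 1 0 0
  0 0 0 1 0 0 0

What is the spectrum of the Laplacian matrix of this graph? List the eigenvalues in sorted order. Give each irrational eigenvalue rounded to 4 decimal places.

Reading degrees in the order [1, 2, 3, 4, 5, 6, 7] gives [1, 2, 1, 2, 3, 2, 1]; set D = diag(1, 2, 1, 2, 3, 2, 1) and form L = D - A. L is symmetric positive semidefinite, so every eigenvalue is real and nonnegative. The single zero eigenvalue shows the graph is connected.

[0, 0.3820, 0.3820, 1.5858, 2.6180, 2.6180, 4.4142]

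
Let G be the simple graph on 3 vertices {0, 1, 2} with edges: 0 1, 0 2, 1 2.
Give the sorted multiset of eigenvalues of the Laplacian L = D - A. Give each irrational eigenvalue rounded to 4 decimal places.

[0, 3, 3]

Reading degrees in the order [0, 1, 2] gives [2, 2, 2]; set D = diag(2, 2, 2) and form L = D - A. L is symmetric positive semidefinite, so every eigenvalue is real and nonnegative. There is one zero in the spectrum, matching the 1 component.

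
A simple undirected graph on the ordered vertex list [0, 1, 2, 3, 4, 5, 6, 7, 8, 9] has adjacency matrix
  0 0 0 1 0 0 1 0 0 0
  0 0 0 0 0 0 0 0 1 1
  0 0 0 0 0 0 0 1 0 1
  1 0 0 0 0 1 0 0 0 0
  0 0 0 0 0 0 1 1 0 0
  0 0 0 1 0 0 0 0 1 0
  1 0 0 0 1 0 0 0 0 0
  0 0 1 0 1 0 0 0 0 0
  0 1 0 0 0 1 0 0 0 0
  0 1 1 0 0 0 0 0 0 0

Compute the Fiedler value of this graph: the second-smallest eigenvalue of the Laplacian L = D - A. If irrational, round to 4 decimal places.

0.3820

Reading degrees in the order [0, 1, 2, 3, 4, 5, 6, 7, 8, 9] gives [2, 2, 2, 2, 2, 2, 2, 2, 2, 2]; set D = diag(2, 2, 2, 2, 2, 2, 2, 2, 2, 2) and form L = D - A. Computing the eigenvalues of L and sorting gives [0, 0.3820, 0.3820, 1.3820, 1.3820, 2.6180, 2.6180, 3.6180, 3.6180, 4]. The Fiedler value lambda_2 = 0.3820 is strictly positive, so the graph is connected. The eigenvalues sum to 20, which equals trace(L) = 2|E|.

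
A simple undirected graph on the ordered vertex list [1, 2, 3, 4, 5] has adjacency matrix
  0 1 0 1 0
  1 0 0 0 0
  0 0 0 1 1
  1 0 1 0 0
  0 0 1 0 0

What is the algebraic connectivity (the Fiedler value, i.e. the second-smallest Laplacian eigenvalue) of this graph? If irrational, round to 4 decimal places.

Reading degrees in the order [1, 2, 3, 4, 5] gives [2, 1, 2, 2, 1]; set D = diag(2, 1, 2, 2, 1) and form L = D - A. The smallest Laplacian eigenvalue is always 0. The next one, lambda_2 = 0.3820, measures how hard the graph is to disconnect: larger values mean better connectivity. There is one zero in the spectrum, matching the 1 component. By the matrix-tree theorem the graph has (1/5) * product of the nonzero eigenvalues = 1 spanning tree.

0.3820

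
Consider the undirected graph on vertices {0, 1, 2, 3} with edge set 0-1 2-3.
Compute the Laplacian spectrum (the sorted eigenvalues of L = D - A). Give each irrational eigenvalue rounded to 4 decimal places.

Reading degrees in the order [0, 1, 2, 3] gives [1, 1, 1, 1]; set D = diag(1, 1, 1, 1) and form L = D - A. L is symmetric positive semidefinite, so every eigenvalue is real and nonnegative. The 2 zero eigenvalues correspond to the 2 connected components. The largest eigenvalue, 2, is at most the vertex count 4. The eigenvalues sum to 4, which equals trace(L) = 2|E|.

[0, 0, 2, 2]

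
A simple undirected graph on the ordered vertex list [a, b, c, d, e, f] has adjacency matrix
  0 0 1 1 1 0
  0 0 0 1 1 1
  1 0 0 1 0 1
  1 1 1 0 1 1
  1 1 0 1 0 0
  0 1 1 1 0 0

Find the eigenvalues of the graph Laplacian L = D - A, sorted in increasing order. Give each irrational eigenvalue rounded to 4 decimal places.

With the vertex order [a, b, c, d, e, f], the degrees are [3, 3, 3, 5, 3, 3], giving D = diag(3, 3, 3, 5, 3, 3) and L = D - A. L is symmetric positive semidefinite, so every eigenvalue is real and nonnegative. By the matrix-tree theorem the graph has (1/6) * product of the nonzero eigenvalues = 121 spanning trees. The largest eigenvalue, 6, is at most the vertex count 6.

[0, 2.3820, 2.3820, 4.6180, 4.6180, 6]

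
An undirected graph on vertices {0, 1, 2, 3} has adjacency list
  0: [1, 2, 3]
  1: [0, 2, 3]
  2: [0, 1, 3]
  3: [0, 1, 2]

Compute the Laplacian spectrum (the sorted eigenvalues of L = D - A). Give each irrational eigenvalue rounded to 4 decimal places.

[0, 4, 4, 4]

Reading degrees in the order [0, 1, 2, 3] gives [3, 3, 3, 3]; set D = diag(3, 3, 3, 3) and form L = D - A. Diagonalising L (or applying a numerical eigensolver to the 4x4 matrix) gives the spectrum above. By the matrix-tree theorem the graph has (1/4) * product of the nonzero eigenvalues = 16 spanning trees. The eigenvalues sum to 12, which equals trace(L) = 2|E|.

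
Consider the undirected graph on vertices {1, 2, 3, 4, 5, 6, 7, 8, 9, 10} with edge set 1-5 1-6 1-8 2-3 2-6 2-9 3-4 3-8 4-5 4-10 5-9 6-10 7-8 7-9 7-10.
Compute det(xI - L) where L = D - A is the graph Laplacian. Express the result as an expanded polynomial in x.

x^10 - 30x^9 + 390x^8 - 2880x^7 + 13305x^6 - 39882x^5 + 77640x^4 - 94800x^3 + 66000x^2 - 20000x

Reading degrees in the order [1, 2, 3, 4, 5, 6, 7, 8, 9, 10] gives [3, 3, 3, 3, 3, 3, 3, 3, 3, 3]; set D = diag(3, 3, 3, 3, 3, 3, 3, 3, 3, 3) and form L = D - A. The eigenvalues of L are [0, 2, 2, 2, 2, 2, 5, 5, 5, 5]; the characteristic polynomial is the product of (x - lambda_i), which multiplies out to x^10 - 30x^9 + 390x^8 - 2880x^7 + 13305x^6 - 39882x^5 + 77640x^4 - 94800x^3 + 66000x^2 - 20000x. The constant term is 0 because L is singular (the all-ones vector lies in its kernel). There is one zero in the spectrum, matching the 1 component.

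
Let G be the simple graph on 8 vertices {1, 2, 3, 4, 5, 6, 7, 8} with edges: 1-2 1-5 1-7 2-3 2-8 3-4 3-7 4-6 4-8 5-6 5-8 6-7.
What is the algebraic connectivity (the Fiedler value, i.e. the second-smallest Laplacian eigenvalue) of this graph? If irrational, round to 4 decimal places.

2

With the vertex order [1, 2, 3, 4, 5, 6, 7, 8], the degrees are [3, 3, 3, 3, 3, 3, 3, 3], giving D = diag(3, 3, 3, 3, 3, 3, 3, 3) and L = D - A. Computing the eigenvalues of L and sorting gives [0, 2, 2, 2, 4, 4, 4, 6]. The Fiedler value lambda_2 = 2 is strictly positive, so the graph is connected. The largest eigenvalue, 6, is at most the vertex count 8. By the matrix-tree theorem the graph has (1/8) * product of the nonzero eigenvalues = 384 spanning trees.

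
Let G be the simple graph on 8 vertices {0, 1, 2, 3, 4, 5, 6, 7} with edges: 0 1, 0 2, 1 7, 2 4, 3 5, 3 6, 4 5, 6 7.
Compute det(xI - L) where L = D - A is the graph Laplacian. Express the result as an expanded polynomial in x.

x^8 - 16x^7 + 104x^6 - 352x^5 + 660x^4 - 672x^3 + 336x^2 - 64x

Reading degrees in the order [0, 1, 2, 3, 4, 5, 6, 7] gives [2, 2, 2, 2, 2, 2, 2, 2]; set D = diag(2, 2, 2, 2, 2, 2, 2, 2) and form L = D - A. Computing det(xI - L) by cofactor expansion (or equivalently via sum-over-permutations) gives x^8 - 16x^7 + 104x^6 - 352x^5 + 660x^4 - 672x^3 + 336x^2 - 64x. Since p(0) = det(-L) = 0, x divides p(x). The largest eigenvalue, 4, is at most the vertex count 8.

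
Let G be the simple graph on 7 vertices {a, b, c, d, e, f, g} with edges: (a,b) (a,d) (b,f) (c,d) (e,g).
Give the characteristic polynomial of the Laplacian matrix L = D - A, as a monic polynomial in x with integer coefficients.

x^7 - 10x^6 + 37x^5 - 62x^4 + 45x^3 - 10x^2

With the vertex order [a, b, c, d, e, f, g], the degrees are [2, 2, 1, 2, 1, 1, 1], giving D = diag(2, 2, 1, 2, 1, 1, 1) and L = D - A. Computing det(xI - L) by cofactor expansion (or equivalently via sum-over-permutations) gives x^7 - 10x^6 + 37x^5 - 62x^4 + 45x^3 - 10x^2. Since p(0) = det(-L) = 0, x divides p(x). There are 2 zeros in the spectrum, matching the 2 components. The largest eigenvalue, 3.6180, is at most the vertex count 7.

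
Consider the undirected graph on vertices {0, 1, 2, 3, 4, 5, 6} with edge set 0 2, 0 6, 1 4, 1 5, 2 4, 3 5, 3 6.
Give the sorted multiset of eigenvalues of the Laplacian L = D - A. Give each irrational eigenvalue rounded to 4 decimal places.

With the vertex order [0, 1, 2, 3, 4, 5, 6], the degrees are [2, 2, 2, 2, 2, 2, 2], giving D = diag(2, 2, 2, 2, 2, 2, 2) and L = D - A. L is symmetric positive semidefinite, so every eigenvalue is real and nonnegative. The single zero eigenvalue shows the graph is connected. The eigenvalues sum to 14, which equals trace(L) = 2|E|. There is one zero in the spectrum, matching the 1 component.

[0, 0.7530, 0.7530, 2.4450, 2.4450, 3.8019, 3.8019]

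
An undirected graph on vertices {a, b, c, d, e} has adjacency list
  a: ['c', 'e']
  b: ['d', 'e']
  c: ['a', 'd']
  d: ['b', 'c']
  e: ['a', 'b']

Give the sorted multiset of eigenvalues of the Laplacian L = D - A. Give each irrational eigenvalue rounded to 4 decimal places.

With the vertex order [a, b, c, d, e], the degrees are [2, 2, 2, 2, 2], giving D = diag(2, 2, 2, 2, 2) and L = D - A. Diagonalising L (or applying a numerical eigensolver to the 5x5 matrix) gives the spectrum above. The largest eigenvalue, 3.6180, is at most the vertex count 5.

[0, 1.3820, 1.3820, 3.6180, 3.6180]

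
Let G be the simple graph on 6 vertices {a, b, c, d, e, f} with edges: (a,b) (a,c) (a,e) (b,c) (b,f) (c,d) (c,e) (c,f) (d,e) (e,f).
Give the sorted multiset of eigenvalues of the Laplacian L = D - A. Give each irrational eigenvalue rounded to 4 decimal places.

Each diagonal entry of L is the vertex degree and each off-diagonal entry is -1 where an edge is present, 0 otherwise; in the order [a, b, c, d, e, f] the diagonal is [3, 3, 5, 2, 4, 3]. Since every row of L sums to 0, the all-ones vector is in the kernel and 0 is an eigenvalue. By the matrix-tree theorem the graph has (1/6) * product of the nonzero eigenvalues = 111 spanning trees. The eigenvalues sum to 20, which equals trace(L) = 2|E|.

[0, 1.8299, 3, 3.6889, 5.4812, 6]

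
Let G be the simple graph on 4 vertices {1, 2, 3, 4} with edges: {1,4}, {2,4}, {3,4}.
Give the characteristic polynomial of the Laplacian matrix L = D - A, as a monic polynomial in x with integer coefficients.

x^4 - 6x^3 + 9x^2 - 4x

With the vertex order [1, 2, 3, 4], the degrees are [1, 1, 1, 3], giving D = diag(1, 1, 1, 3) and L = D - A. L has integer entries, so p(x) = det(xI - L) has integer coefficients. Expanding the determinant yields x^4 - 6x^3 + 9x^2 - 4x. The constant term is 0 because L is singular (the all-ones vector lies in its kernel).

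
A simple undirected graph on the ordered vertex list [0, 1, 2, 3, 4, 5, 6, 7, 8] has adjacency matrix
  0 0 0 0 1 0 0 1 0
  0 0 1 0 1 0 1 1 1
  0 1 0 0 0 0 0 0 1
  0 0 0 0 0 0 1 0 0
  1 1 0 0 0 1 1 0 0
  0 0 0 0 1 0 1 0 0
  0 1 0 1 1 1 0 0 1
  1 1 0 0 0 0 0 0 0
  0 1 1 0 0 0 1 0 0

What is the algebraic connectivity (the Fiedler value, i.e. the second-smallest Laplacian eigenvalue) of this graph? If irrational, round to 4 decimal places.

With the vertex order [0, 1, 2, 3, 4, 5, 6, 7, 8], the degrees are [2, 5, 2, 1, 4, 2, 5, 2, 3], giving D = diag(2, 5, 2, 1, 4, 2, 5, 2, 3) and L = D - A. Computing the eigenvalues of L and sorting gives [0, 0.7898, 1.0636, 1.4305, 2.7393, 3.2744, 4.1779, 6.0536, 6.4709]. The Fiedler value lambda_2 = 0.7898 is strictly positive, so the graph is connected. By the matrix-tree theorem the graph has (1/9) * product of the nonzero eigenvalues = 196 spanning trees.

0.7898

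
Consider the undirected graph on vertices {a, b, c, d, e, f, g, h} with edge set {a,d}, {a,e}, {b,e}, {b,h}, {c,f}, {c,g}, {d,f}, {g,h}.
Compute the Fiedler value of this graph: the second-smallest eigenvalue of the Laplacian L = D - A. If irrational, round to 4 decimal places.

0.5858

Each diagonal entry of L is the vertex degree and each off-diagonal entry is -1 where an edge is present, 0 otherwise; in the order [a, b, c, d, e, f, g, h] the diagonal is [2, 2, 2, 2, 2, 2, 2, 2]. Computing the eigenvalues of L and sorting gives [0, 0.5858, 0.5858, 2, 2, 3.4142, 3.4142, 4]. The Fiedler value lambda_2 = 0.5858 is strictly positive, so the graph is connected. By the matrix-tree theorem the graph has (1/8) * product of the nonzero eigenvalues = 8 spanning trees.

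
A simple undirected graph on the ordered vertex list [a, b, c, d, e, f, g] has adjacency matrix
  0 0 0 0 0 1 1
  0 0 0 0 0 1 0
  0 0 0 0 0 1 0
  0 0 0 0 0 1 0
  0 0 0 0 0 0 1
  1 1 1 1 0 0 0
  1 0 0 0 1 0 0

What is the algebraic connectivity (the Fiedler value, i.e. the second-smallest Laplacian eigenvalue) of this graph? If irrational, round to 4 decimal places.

0.2955

Reading degrees in the order [a, b, c, d, e, f, g] gives [2, 1, 1, 1, 1, 4, 2]; set D = diag(2, 1, 1, 1, 1, 4, 2) and form L = D - A. Computing the eigenvalues of L and sorting gives [0, 0.2955, 1, 1, 1.4911, 3.1169, 5.0965]. The Fiedler value lambda_2 = 0.2955 is strictly positive, so the graph is connected. There is one zero in the spectrum, matching the 1 component.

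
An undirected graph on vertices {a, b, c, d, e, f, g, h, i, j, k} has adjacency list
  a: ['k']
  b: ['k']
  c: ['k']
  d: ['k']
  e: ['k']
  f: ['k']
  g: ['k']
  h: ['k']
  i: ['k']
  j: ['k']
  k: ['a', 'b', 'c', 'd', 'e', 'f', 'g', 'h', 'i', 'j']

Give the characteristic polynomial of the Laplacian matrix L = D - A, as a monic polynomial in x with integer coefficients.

x^11 - 20x^10 + 135x^9 - 480x^8 + 1050x^7 - 1512x^6 + 1470x^5 - 960x^4 + 405x^3 - 100x^2 + 11x

Reading degrees in the order [a, b, c, d, e, f, g, h, i, j, k] gives [1, 1, 1, 1, 1, 1, 1, 1, 1, 1, 10]; set D = diag(1, 1, 1, 1, 1, 1, 1, 1, 1, 1, 10) and form L = D - A. Computing det(xI - L) by cofactor expansion (or equivalently via sum-over-permutations) gives x^11 - 20x^10 + 135x^9 - 480x^8 + 1050x^7 - 1512x^6 + 1470x^5 - 960x^4 + 405x^3 - 100x^2 + 11x. Since p(0) = det(-L) = 0, x divides p(x). There is one zero in the spectrum, matching the 1 component. By the matrix-tree theorem the graph has (1/11) * product of the nonzero eigenvalues = 1 spanning tree.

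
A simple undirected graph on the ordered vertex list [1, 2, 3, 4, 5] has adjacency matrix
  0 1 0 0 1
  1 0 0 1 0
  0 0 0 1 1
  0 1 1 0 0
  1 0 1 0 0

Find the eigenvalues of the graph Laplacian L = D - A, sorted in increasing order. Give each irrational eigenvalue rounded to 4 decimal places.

[0, 1.3820, 1.3820, 3.6180, 3.6180]

With the vertex order [1, 2, 3, 4, 5], the degrees are [2, 2, 2, 2, 2], giving D = diag(2, 2, 2, 2, 2) and L = D - A. Diagonalising L (or applying a numerical eigensolver to the 5x5 matrix) gives the spectrum above. The eigenvalues sum to 10, which equals trace(L) = 2|E|.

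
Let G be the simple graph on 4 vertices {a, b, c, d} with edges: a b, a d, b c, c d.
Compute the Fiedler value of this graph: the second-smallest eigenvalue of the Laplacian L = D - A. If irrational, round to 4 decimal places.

2

Each diagonal entry of L is the vertex degree and each off-diagonal entry is -1 where an edge is present, 0 otherwise; in the order [a, b, c, d] the diagonal is [2, 2, 2, 2]. Computing the eigenvalues of L and sorting gives [0, 2, 2, 4]. The Fiedler value lambda_2 = 2 is strictly positive, so the graph is connected. The eigenvalues sum to 8, which equals trace(L) = 2|E|.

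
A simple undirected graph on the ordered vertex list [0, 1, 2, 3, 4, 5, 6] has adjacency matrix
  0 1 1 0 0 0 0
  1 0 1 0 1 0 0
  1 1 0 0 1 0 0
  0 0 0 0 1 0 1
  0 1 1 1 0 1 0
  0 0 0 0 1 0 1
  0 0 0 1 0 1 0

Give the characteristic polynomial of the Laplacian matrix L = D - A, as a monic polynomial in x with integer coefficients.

x^7 - 18x^6 + 128x^5 - 456x^4 + 844x^3 - 744x^2 + 224x

Reading degrees in the order [0, 1, 2, 3, 4, 5, 6] gives [2, 3, 3, 2, 4, 2, 2]; set D = diag(2, 3, 3, 2, 4, 2, 2) and form L = D - A. Computing det(xI - L) by cofactor expansion (or equivalently via sum-over-permutations) gives x^7 - 18x^6 + 128x^5 - 456x^4 + 844x^3 - 744x^2 + 224x. The coefficient of x^6 equals -trace(L) = -18, matching the sum of degrees. By the matrix-tree theorem the graph has (1/7) * product of the nonzero eigenvalues = 32 spanning trees.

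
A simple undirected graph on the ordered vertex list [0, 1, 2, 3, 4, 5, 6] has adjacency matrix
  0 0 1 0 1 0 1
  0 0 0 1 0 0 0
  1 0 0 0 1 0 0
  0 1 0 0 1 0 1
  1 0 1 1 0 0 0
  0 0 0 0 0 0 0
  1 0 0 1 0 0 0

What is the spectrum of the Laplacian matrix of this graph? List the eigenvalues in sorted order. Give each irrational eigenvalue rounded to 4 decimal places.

With the vertex order [0, 1, 2, 3, 4, 5, 6], the degrees are [3, 1, 2, 3, 3, 0, 2], giving D = diag(3, 1, 2, 3, 3, 0, 2) and L = D - A. Diagonalising L (or applying a numerical eigensolver to the 7x7 matrix) gives the spectrum above. The 2 zero eigenvalues correspond to the 2 connected components. There are 2 zeros in the spectrum, matching the 2 components.

[0, 0, 0.7216, 1.6826, 3, 3.7046, 4.8912]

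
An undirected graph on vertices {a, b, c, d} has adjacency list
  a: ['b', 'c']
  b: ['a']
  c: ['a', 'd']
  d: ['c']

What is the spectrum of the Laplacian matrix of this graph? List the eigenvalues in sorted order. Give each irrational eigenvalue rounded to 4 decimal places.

[0, 0.5858, 2, 3.4142]

With the vertex order [a, b, c, d], the degrees are [2, 1, 2, 1], giving D = diag(2, 1, 2, 1) and L = D - A. Diagonalising L (or applying a numerical eigensolver to the 4x4 matrix) gives the spectrum above. The single zero eigenvalue shows the graph is connected. The eigenvalues sum to 6, which equals trace(L) = 2|E|.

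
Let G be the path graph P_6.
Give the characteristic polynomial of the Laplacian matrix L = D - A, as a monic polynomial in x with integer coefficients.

x^6 - 10x^5 + 36x^4 - 56x^3 + 35x^2 - 6x

The graph has 6 vertices and degree multiset [2, 2, 2, 2, 1, 1]; D is the diagonal matrix of degrees and L = D - A. Computing det(xI - L) by cofactor expansion (or equivalently via sum-over-permutations) gives x^6 - 10x^5 + 36x^4 - 56x^3 + 35x^2 - 6x. The coefficient of x^5 equals -trace(L) = -10, matching the sum of degrees.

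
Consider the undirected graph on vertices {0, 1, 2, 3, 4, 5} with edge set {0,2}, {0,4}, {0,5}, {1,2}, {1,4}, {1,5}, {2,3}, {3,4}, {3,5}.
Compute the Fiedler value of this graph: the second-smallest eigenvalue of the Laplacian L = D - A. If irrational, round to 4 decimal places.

With the vertex order [0, 1, 2, 3, 4, 5], the degrees are [3, 3, 3, 3, 3, 3], giving D = diag(3, 3, 3, 3, 3, 3) and L = D - A. The sorted Laplacian eigenvalues are [0, 3, 3, 3, 3, 6]; the algebraic connectivity is the second entry, 3. There is one zero in the spectrum, matching the 1 component. The eigenvalues sum to 18, which equals trace(L) = 2|E|.

3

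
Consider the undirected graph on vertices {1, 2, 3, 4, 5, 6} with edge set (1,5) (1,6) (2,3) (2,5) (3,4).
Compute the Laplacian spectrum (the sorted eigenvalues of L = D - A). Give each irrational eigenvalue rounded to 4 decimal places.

[0, 0.2679, 1, 2, 3, 3.7321]

With the vertex order [1, 2, 3, 4, 5, 6], the degrees are [2, 2, 2, 1, 2, 1], giving D = diag(2, 2, 2, 1, 2, 1) and L = D - A. Since every row of L sums to 0, the all-ones vector is in the kernel and 0 is an eigenvalue. The single zero eigenvalue shows the graph is connected. The eigenvalues sum to 10, which equals trace(L) = 2|E|. By the matrix-tree theorem the graph has (1/6) * product of the nonzero eigenvalues = 1 spanning tree.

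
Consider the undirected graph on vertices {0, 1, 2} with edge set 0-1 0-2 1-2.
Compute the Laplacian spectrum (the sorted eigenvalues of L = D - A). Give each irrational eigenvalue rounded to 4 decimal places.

Reading degrees in the order [0, 1, 2] gives [2, 2, 2]; set D = diag(2, 2, 2) and form L = D - A. Since every row of L sums to 0, the all-ones vector is in the kernel and 0 is an eigenvalue. The single zero eigenvalue shows the graph is connected. By the matrix-tree theorem the graph has (1/3) * product of the nonzero eigenvalues = 3 spanning trees.

[0, 3, 3]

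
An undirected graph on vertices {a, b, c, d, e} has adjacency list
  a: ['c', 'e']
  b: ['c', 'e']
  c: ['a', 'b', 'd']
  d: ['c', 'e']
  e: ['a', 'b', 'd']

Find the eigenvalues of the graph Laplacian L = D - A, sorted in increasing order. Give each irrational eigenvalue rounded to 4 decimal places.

Each diagonal entry of L is the vertex degree and each off-diagonal entry is -1 where an edge is present, 0 otherwise; in the order [a, b, c, d, e] the diagonal is [2, 2, 3, 2, 3]. Diagonalising L (or applying a numerical eigensolver to the 5x5 matrix) gives the spectrum above. The largest eigenvalue, 5, is at most the vertex count 5. By the matrix-tree theorem the graph has (1/5) * product of the nonzero eigenvalues = 12 spanning trees.

[0, 2, 2, 3, 5]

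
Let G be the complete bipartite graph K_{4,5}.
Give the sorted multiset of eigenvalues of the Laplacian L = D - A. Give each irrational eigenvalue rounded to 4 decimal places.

The graph has 9 vertices and degree multiset [5, 5, 5, 5, 4, 4, 4, 4, 4]; D is the diagonal matrix of degrees and L = D - A. L is symmetric positive semidefinite, so every eigenvalue is real and nonnegative. The single zero eigenvalue shows the graph is connected. The eigenvalues sum to 40, which equals trace(L) = 2|E|. The largest eigenvalue, 9, is at most the vertex count 9.

[0, 4, 4, 4, 4, 5, 5, 5, 9]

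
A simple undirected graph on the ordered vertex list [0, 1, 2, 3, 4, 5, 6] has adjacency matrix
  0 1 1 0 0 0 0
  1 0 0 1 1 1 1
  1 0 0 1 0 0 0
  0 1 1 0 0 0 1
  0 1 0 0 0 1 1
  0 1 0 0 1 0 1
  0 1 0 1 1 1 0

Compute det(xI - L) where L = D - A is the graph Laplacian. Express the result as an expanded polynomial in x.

x^7 - 22x^6 + 193x^5 - 858x^4 + 2017x^3 - 2336x^2 + 1008x

With the vertex order [0, 1, 2, 3, 4, 5, 6], the degrees are [2, 5, 2, 3, 3, 3, 4], giving D = diag(2, 5, 2, 3, 3, 3, 4) and L = D - A. Computing det(xI - L) by cofactor expansion (or equivalently via sum-over-permutations) gives x^7 - 22x^6 + 193x^5 - 858x^4 + 2017x^3 - 2336x^2 + 1008x. Since p(0) = det(-L) = 0, x divides p(x).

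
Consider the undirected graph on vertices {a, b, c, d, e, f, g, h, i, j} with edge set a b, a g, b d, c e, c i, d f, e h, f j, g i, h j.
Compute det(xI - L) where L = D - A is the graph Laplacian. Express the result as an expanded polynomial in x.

x^10 - 20x^9 + 170x^8 - 800x^7 + 2275x^6 - 4004x^5 + 4290x^4 - 2640x^3 + 825x^2 - 100x

Reading degrees in the order [a, b, c, d, e, f, g, h, i, j] gives [2, 2, 2, 2, 2, 2, 2, 2, 2, 2]; set D = diag(2, 2, 2, 2, 2, 2, 2, 2, 2, 2) and form L = D - A. Computing det(xI - L) by cofactor expansion (or equivalently via sum-over-permutations) gives x^10 - 20x^9 + 170x^8 - 800x^7 + 2275x^6 - 4004x^5 + 4290x^4 - 2640x^3 + 825x^2 - 100x. The constant term is 0 because L is singular (the all-ones vector lies in its kernel).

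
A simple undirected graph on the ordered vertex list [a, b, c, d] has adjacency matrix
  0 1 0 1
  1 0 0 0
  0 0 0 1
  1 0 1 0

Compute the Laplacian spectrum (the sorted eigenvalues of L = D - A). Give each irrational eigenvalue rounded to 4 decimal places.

[0, 0.5858, 2, 3.4142]

With the vertex order [a, b, c, d], the degrees are [2, 1, 1, 2], giving D = diag(2, 1, 1, 2) and L = D - A. L is symmetric positive semidefinite, so every eigenvalue is real and nonnegative.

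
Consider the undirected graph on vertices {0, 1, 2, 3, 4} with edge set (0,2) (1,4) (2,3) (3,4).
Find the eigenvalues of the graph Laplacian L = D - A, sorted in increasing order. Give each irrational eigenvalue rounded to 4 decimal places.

Reading degrees in the order [0, 1, 2, 3, 4] gives [1, 1, 2, 2, 2]; set D = diag(1, 1, 2, 2, 2) and form L = D - A. The multiplicity of 0 as a Laplacian eigenvalue equals the number of connected components. There is one zero in the spectrum, matching the 1 component.

[0, 0.3820, 1.3820, 2.6180, 3.6180]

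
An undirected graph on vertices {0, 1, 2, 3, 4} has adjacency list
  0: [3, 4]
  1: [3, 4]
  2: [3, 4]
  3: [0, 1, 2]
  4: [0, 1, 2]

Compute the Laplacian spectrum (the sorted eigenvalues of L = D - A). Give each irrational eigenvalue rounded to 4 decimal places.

Reading degrees in the order [0, 1, 2, 3, 4] gives [2, 2, 2, 3, 3]; set D = diag(2, 2, 2, 3, 3) and form L = D - A. Diagonalising L (or applying a numerical eigensolver to the 5x5 matrix) gives the spectrum above. The single zero eigenvalue shows the graph is connected.

[0, 2, 2, 3, 5]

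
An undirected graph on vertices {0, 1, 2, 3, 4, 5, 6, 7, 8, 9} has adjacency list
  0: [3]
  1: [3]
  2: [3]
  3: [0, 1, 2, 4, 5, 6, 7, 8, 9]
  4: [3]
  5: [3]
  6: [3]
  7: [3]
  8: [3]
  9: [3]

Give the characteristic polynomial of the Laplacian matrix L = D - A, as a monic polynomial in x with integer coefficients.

x^10 - 18x^9 + 108x^8 - 336x^7 + 630x^6 - 756x^5 + 588x^4 - 288x^3 + 81x^2 - 10x

Each diagonal entry of L is the vertex degree and each off-diagonal entry is -1 where an edge is present, 0 otherwise; in the order [0, 1, 2, 3, 4, 5, 6, 7, 8, 9] the diagonal is [1, 1, 1, 9, 1, 1, 1, 1, 1, 1]. L has integer entries, so p(x) = det(xI - L) has integer coefficients. Expanding the determinant yields x^10 - 18x^9 + 108x^8 - 336x^7 + 630x^6 - 756x^5 + 588x^4 - 288x^3 + 81x^2 - 10x. Since p(0) = det(-L) = 0, x divides p(x). The eigenvalues sum to 18, which equals trace(L) = 2|E|. By the matrix-tree theorem the graph has (1/10) * product of the nonzero eigenvalues = 1 spanning tree.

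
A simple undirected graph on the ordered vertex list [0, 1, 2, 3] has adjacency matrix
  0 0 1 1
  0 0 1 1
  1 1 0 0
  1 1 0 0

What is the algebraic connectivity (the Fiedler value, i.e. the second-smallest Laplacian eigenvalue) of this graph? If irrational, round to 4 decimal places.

Each diagonal entry of L is the vertex degree and each off-diagonal entry is -1 where an edge is present, 0 otherwise; in the order [0, 1, 2, 3] the diagonal is [2, 2, 2, 2]. Computing the eigenvalues of L and sorting gives [0, 2, 2, 4]. The Fiedler value lambda_2 = 2 is strictly positive, so the graph is connected. The eigenvalues sum to 8, which equals trace(L) = 2|E|.

2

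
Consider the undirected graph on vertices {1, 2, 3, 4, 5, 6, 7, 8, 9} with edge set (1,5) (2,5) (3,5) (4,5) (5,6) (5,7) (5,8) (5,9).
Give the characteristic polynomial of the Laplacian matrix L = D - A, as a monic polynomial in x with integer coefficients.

Reading degrees in the order [1, 2, 3, 4, 5, 6, 7, 8, 9] gives [1, 1, 1, 1, 8, 1, 1, 1, 1]; set D = diag(1, 1, 1, 1, 8, 1, 1, 1, 1) and form L = D - A. L has integer entries, so p(x) = det(xI - L) has integer coefficients. Expanding the determinant yields x^9 - 16x^8 + 84x^7 - 224x^6 + 350x^5 - 336x^4 + 196x^3 - 64x^2 + 9x. Since p(0) = det(-L) = 0, x divides p(x). The eigenvalues sum to 16, which equals trace(L) = 2|E|.

x^9 - 16x^8 + 84x^7 - 224x^6 + 350x^5 - 336x^4 + 196x^3 - 64x^2 + 9x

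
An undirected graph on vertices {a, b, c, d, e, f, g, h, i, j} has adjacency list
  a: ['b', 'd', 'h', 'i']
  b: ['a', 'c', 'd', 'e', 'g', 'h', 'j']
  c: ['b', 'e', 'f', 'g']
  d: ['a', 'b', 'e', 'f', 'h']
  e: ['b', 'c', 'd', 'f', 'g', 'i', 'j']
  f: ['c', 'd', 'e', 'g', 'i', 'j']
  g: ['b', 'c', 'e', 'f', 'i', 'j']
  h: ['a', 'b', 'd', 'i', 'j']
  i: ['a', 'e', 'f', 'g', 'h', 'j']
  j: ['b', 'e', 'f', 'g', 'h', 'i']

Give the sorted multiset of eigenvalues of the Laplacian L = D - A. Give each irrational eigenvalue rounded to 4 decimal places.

[0, 2.7468, 4.3716, 5.0733, 5.4840, 6.3872, 7.1942, 7.4914, 8.4674, 8.7841]

With the vertex order [a, b, c, d, e, f, g, h, i, j], the degrees are [4, 7, 4, 5, 7, 6, 6, 5, 6, 6], giving D = diag(4, 7, 4, 5, 7, 6, 6, 5, 6, 6) and L = D - A. Diagonalising L (or applying a numerical eigensolver to the 10x10 matrix) gives the spectrum above. The single zero eigenvalue shows the graph is connected. The largest eigenvalue, 8.7841, is at most the vertex count 10.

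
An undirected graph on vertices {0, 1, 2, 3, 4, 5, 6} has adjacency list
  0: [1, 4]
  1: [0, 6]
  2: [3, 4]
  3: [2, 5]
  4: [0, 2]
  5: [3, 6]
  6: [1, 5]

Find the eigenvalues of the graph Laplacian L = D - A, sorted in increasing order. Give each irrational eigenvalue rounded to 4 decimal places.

Reading degrees in the order [0, 1, 2, 3, 4, 5, 6] gives [2, 2, 2, 2, 2, 2, 2]; set D = diag(2, 2, 2, 2, 2, 2, 2) and form L = D - A. Diagonalising L (or applying a numerical eigensolver to the 7x7 matrix) gives the spectrum above. The single zero eigenvalue shows the graph is connected.

[0, 0.7530, 0.7530, 2.4450, 2.4450, 3.8019, 3.8019]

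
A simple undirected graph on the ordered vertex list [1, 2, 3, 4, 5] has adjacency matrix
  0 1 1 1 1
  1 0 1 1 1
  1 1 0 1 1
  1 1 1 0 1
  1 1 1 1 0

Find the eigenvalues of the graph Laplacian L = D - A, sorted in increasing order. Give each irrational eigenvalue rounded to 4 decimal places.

Each diagonal entry of L is the vertex degree and each off-diagonal entry is -1 where an edge is present, 0 otherwise; in the order [1, 2, 3, 4, 5] the diagonal is [4, 4, 4, 4, 4]. Diagonalising L (or applying a numerical eigensolver to the 5x5 matrix) gives the spectrum above. The single zero eigenvalue shows the graph is connected. There is one zero in the spectrum, matching the 1 component. The largest eigenvalue, 5, is at most the vertex count 5.

[0, 5, 5, 5, 5]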